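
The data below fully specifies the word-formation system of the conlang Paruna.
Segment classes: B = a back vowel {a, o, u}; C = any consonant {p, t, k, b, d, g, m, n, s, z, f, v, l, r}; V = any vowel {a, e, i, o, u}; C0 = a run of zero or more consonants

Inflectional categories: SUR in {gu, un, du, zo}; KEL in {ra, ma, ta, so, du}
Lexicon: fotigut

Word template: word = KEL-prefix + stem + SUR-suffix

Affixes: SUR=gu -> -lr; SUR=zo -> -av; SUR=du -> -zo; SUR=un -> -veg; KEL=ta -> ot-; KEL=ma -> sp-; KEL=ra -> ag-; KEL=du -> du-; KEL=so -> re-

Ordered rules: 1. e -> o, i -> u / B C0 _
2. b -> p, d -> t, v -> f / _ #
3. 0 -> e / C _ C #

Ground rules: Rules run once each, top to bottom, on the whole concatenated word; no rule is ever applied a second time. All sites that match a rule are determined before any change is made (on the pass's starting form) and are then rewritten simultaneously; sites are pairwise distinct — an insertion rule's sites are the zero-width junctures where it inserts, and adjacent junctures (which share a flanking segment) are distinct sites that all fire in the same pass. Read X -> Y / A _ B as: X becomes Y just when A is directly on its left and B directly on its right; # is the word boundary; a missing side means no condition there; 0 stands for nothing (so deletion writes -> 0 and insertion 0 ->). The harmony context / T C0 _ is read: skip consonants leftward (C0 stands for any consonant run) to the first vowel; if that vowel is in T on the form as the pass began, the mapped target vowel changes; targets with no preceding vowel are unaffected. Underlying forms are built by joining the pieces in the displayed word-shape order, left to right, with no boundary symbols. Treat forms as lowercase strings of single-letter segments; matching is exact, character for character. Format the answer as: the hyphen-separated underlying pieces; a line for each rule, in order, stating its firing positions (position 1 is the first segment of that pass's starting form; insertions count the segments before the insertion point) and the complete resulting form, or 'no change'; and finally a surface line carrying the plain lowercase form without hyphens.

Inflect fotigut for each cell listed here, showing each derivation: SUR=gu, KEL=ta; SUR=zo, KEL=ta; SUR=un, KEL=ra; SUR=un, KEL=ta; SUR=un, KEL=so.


cell SUR=gu, KEL=ta:
underlying: ot-fotigut-lr
1. e -> o, i -> u / B C0 _: fires at position(s) 6: otfotugutlr
2. b -> p, d -> t, v -> f / _ #: no change
3. 0 -> e / C _ C #: inserts after position(s) 10: otfotugutler
surface: otfotugutler

cell SUR=zo, KEL=ta:
underlying: ot-fotigut-av
1. e -> o, i -> u / B C0 _: fires at position(s) 6: otfotugutav
2. b -> p, d -> t, v -> f / _ #: fires at position(s) 11: otfotugutaf
3. 0 -> e / C _ C #: no change
surface: otfotugutaf

cell SUR=un, KEL=ra:
underlying: ag-fotigut-veg
1. e -> o, i -> u / B C0 _: fires at position(s) 6, 11: agfotugutvog
2. b -> p, d -> t, v -> f / _ #: no change
3. 0 -> e / C _ C #: no change
surface: agfotugutvog

cell SUR=un, KEL=ta:
underlying: ot-fotigut-veg
1. e -> o, i -> u / B C0 _: fires at position(s) 6, 11: otfotugutvog
2. b -> p, d -> t, v -> f / _ #: no change
3. 0 -> e / C _ C #: no change
surface: otfotugutvog

cell SUR=un, KEL=so:
underlying: re-fotigut-veg
1. e -> o, i -> u / B C0 _: fires at position(s) 6, 11: refotugutvog
2. b -> p, d -> t, v -> f / _ #: no change
3. 0 -> e / C _ C #: no change
surface: refotugutvog


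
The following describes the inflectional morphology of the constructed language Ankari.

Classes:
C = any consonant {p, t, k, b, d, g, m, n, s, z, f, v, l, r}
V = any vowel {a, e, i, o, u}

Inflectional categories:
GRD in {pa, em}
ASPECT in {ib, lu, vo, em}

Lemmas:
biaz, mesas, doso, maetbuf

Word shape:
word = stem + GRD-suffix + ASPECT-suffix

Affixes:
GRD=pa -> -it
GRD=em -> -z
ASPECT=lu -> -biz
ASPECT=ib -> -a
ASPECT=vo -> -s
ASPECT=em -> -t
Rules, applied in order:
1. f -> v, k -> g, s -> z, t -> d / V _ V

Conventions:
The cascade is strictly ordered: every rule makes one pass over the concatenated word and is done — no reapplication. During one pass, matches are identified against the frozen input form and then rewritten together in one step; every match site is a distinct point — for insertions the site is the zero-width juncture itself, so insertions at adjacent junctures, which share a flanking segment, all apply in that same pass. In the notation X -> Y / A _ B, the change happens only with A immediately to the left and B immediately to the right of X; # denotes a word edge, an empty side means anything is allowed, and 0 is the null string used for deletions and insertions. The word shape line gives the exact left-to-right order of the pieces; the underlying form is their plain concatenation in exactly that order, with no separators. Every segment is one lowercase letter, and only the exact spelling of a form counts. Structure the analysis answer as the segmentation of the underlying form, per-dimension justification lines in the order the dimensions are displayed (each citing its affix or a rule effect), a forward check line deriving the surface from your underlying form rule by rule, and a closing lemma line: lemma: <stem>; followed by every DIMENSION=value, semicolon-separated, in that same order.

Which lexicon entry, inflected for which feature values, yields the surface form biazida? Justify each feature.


underlying: biaz-it-a
GRD=pa - signalled by the affix -it
ASPECT=ib - signalled by the affix -a
check: biazita -> biazida
lemma: biaz; GRD=pa; ASPECT=ib


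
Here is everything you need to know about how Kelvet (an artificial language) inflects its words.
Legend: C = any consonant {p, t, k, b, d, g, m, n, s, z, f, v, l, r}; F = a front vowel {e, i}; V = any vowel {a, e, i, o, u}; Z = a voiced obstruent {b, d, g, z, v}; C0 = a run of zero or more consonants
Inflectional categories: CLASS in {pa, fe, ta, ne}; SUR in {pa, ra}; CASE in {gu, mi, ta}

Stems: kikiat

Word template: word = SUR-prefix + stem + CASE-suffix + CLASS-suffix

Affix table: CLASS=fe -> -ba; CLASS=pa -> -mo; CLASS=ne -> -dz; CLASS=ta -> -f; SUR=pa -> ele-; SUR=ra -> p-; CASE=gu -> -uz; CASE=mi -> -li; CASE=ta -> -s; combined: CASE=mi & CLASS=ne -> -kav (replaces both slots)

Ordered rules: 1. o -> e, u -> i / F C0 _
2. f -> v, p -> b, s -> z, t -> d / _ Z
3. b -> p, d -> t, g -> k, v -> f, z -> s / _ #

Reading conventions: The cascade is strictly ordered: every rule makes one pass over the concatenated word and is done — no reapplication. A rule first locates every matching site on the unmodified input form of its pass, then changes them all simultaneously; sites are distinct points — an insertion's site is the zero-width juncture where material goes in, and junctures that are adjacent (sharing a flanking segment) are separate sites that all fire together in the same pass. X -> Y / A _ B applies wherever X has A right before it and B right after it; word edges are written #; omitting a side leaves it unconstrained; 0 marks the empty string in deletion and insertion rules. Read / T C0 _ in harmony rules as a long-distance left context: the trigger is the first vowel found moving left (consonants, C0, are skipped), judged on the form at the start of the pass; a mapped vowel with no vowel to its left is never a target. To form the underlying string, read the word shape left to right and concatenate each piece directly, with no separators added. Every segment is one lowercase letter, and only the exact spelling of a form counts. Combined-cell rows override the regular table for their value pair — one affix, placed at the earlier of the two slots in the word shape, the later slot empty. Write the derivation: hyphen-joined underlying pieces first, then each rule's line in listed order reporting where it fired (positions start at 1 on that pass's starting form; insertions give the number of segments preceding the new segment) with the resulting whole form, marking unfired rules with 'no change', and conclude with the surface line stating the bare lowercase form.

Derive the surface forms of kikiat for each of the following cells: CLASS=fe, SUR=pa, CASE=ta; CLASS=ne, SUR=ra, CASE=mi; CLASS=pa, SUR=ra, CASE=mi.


cell CLASS=fe, SUR=pa, CASE=ta:
underlying: ele-kikiat-s-ba
1. o -> e, u -> i / F C0 _: no change
2. f -> v, p -> b, s -> z, t -> d / _ Z: fires at position(s) 10: elekikiatzba
3. b -> p, d -> t, g -> k, v -> f, z -> s / _ #: no change
surface: elekikiatzba

cell CLASS=ne, SUR=ra, CASE=mi:
underlying: p-kikiat-kav
1. o -> e, u -> i / F C0 _: no change
2. f -> v, p -> b, s -> z, t -> d / _ Z: no change
3. b -> p, d -> t, g -> k, v -> f, z -> s / _ #: fires at position(s) 10: pkikiatkaf
surface: pkikiatkaf

cell CLASS=pa, SUR=ra, CASE=mi:
underlying: p-kikiat-li-mo
1. o -> e, u -> i / F C0 _: fires at position(s) 11: pkikiatlime
2. f -> v, p -> b, s -> z, t -> d / _ Z: no change
3. b -> p, d -> t, g -> k, v -> f, z -> s / _ #: no change
surface: pkikiatlime


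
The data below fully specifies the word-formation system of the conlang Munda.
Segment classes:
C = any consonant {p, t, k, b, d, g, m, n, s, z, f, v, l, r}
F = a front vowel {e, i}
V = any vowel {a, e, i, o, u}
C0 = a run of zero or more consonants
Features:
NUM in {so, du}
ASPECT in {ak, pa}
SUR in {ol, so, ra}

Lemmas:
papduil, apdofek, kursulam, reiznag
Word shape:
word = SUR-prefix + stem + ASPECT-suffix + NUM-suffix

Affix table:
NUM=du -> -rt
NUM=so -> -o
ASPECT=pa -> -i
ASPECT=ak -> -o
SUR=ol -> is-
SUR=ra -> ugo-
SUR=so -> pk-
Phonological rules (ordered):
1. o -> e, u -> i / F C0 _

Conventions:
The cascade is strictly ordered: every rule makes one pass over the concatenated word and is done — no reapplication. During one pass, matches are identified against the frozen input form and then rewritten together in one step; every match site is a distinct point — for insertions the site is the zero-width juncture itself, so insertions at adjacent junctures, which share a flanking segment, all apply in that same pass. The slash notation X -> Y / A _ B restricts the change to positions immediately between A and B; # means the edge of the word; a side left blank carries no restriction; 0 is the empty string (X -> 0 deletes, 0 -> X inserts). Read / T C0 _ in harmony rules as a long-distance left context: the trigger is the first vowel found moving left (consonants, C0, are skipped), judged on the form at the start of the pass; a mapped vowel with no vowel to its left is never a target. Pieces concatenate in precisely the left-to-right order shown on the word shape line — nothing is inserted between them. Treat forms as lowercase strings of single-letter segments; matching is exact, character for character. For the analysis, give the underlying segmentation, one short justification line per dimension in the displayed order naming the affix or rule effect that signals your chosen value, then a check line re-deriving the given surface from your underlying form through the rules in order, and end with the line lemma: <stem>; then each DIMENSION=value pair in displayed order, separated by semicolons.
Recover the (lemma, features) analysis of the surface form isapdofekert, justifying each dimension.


underlying: is-apdofek-o-rt
NUM=du - signalled by the affix -rt
ASPECT=ak - signalled by the affix -o
SUR=ol - signalled by the affix is-
check: isapdofekort -> isapdofekert
lemma: apdofek; NUM=du; ASPECT=ak; SUR=ol


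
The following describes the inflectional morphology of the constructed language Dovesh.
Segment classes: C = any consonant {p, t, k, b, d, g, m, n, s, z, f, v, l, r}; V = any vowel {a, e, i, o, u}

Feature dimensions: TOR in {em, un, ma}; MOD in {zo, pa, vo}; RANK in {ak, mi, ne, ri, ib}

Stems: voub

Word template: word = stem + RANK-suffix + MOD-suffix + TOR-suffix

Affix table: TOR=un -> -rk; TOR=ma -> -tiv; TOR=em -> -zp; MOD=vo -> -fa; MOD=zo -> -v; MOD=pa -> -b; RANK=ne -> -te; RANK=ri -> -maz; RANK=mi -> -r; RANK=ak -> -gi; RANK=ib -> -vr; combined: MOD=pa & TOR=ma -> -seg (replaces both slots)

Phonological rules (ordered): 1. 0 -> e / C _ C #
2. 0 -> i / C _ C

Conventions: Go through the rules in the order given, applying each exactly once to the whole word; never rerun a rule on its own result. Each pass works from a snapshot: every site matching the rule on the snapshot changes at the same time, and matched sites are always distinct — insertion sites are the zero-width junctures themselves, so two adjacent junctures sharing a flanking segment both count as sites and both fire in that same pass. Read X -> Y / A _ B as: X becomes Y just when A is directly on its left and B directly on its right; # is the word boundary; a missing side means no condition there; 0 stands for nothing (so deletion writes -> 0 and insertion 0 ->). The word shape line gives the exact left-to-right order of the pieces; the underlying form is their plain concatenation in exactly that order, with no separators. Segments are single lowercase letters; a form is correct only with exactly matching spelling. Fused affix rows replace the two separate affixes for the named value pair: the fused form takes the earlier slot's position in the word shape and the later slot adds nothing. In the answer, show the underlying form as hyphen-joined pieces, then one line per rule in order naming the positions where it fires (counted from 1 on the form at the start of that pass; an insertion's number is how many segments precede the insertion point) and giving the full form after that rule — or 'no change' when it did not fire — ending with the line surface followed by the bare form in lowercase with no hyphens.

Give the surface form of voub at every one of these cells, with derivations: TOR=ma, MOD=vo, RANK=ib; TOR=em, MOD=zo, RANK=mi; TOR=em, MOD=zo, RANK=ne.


cell TOR=ma, MOD=vo, RANK=ib:
underlying: voub-vr-fa-tiv
1. 0 -> e / C _ C #: no change
2. 0 -> i / C _ C: inserts after position(s) 4, 5, 6: voubivirifativ
surface: voubivirifativ

cell TOR=em, MOD=zo, RANK=mi:
underlying: voub-r-v-zp
1. 0 -> e / C _ C #: inserts after position(s) 7: voubrvzep
2. 0 -> i / C _ C: inserts after position(s) 4, 5, 6: voubirivizep
surface: voubirivizep

cell TOR=em, MOD=zo, RANK=ne:
underlying: voub-te-v-zp
1. 0 -> e / C _ C #: inserts after position(s) 8: voubtevzep
2. 0 -> i / C _ C: inserts after position(s) 4, 7: voubitevizep
surface: voubitevizep


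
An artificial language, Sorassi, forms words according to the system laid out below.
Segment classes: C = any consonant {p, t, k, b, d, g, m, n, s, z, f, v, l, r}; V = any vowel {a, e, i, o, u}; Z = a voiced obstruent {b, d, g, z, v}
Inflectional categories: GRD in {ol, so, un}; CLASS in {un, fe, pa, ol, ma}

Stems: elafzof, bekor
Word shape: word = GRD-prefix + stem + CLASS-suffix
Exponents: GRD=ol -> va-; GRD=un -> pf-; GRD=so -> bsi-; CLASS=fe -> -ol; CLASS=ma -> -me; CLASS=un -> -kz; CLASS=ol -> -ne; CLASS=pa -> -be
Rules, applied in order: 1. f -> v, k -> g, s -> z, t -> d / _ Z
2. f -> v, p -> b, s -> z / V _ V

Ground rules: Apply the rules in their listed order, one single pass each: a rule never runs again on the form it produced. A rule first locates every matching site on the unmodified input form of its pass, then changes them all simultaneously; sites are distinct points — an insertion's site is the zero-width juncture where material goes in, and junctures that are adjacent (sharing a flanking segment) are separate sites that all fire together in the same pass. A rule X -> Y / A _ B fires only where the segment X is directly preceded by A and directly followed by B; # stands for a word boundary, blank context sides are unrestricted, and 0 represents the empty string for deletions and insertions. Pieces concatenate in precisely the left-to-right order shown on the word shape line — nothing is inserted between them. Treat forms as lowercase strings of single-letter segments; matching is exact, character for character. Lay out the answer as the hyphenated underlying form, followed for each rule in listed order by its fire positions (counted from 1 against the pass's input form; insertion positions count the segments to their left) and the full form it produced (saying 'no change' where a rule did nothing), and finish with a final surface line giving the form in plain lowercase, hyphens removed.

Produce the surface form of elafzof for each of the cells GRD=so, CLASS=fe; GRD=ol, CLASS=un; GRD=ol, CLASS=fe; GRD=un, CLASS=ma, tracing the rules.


cell GRD=so, CLASS=fe:
underlying: bsi-elafzof-ol
1. f -> v, k -> g, s -> z, t -> d / _ Z: fires at position(s) 7: bsielavzofol
2. f -> v, p -> b, s -> z / V _ V: fires at position(s) 10: bsielavzovol
surface: bsielavzovol

cell GRD=ol, CLASS=un:
underlying: va-elafzof-kz
1. f -> v, k -> g, s -> z, t -> d / _ Z: fires at position(s) 6, 10: vaelavzofgz
2. f -> v, p -> b, s -> z / V _ V: no change
surface: vaelavzofgz

cell GRD=ol, CLASS=fe:
underlying: va-elafzof-ol
1. f -> v, k -> g, s -> z, t -> d / _ Z: fires at position(s) 6: vaelavzofol
2. f -> v, p -> b, s -> z / V _ V: fires at position(s) 9: vaelavzovol
surface: vaelavzovol

cell GRD=un, CLASS=ma:
underlying: pf-elafzof-me
1. f -> v, k -> g, s -> z, t -> d / _ Z: fires at position(s) 6: pfelavzofme
2. f -> v, p -> b, s -> z / V _ V: no change
surface: pfelavzofme


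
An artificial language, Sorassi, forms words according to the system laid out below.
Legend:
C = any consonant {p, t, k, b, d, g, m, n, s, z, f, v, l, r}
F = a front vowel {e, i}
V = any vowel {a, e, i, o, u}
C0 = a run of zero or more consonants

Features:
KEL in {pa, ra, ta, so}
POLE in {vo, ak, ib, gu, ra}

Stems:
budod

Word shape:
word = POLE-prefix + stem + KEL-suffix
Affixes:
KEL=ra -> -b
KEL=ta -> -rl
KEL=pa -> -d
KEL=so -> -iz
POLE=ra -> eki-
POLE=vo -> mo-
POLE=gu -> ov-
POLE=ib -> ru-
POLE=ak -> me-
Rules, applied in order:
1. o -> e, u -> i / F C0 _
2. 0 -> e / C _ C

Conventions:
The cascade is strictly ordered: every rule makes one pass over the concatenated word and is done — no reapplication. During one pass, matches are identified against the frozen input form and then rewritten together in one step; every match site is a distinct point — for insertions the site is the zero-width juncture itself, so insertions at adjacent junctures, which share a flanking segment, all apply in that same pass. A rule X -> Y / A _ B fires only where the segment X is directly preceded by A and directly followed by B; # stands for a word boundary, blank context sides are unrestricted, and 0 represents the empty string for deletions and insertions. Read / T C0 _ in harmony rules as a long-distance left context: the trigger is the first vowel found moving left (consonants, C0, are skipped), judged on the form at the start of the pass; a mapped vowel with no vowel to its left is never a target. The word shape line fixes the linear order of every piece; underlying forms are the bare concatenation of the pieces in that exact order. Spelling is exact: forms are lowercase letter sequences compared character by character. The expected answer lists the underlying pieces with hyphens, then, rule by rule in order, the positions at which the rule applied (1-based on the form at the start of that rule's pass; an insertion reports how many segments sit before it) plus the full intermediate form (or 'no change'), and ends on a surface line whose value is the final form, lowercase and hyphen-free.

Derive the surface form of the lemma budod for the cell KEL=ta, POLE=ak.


underlying: me-budod-rl
1. o -> e, u -> i / F C0 _: fires at position(s) 4: mebidodrl
2. 0 -> e / C _ C: inserts after position(s) 7, 8: mebidoderel
surface: mebidoderel


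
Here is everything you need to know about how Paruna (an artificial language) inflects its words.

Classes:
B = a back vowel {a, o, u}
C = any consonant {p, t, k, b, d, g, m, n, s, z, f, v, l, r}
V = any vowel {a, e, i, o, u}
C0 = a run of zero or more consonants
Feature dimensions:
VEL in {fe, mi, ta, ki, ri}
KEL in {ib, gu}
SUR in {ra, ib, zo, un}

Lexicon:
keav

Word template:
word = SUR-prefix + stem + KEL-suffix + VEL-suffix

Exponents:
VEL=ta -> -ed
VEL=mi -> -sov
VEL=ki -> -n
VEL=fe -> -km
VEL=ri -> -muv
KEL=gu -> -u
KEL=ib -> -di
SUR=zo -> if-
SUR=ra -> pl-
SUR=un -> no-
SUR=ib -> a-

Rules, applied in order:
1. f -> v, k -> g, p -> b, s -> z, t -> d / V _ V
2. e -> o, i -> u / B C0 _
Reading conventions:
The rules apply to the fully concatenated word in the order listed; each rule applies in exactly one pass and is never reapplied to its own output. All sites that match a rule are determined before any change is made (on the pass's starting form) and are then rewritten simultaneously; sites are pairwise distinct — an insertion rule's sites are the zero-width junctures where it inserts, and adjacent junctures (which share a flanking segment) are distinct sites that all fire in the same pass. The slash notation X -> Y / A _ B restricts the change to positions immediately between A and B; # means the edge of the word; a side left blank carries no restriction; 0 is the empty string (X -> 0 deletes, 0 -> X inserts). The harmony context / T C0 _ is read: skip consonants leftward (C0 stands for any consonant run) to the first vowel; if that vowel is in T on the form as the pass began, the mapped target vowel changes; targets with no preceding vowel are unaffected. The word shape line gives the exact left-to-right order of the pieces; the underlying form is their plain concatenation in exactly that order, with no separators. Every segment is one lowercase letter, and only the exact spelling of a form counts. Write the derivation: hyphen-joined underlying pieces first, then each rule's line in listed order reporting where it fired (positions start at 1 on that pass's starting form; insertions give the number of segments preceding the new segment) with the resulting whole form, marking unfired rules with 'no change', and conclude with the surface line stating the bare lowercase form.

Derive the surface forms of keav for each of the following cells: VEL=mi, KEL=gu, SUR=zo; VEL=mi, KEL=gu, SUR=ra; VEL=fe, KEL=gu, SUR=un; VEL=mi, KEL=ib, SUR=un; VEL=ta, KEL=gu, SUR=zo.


cell VEL=mi, KEL=gu, SUR=zo:
underlying: if-keav-u-sov
1. f -> v, k -> g, p -> b, s -> z, t -> d / V _ V: fires at position(s) 8: ifkeavuzov
2. e -> o, i -> u / B C0 _: no change
surface: ifkeavuzov

cell VEL=mi, KEL=gu, SUR=ra:
underlying: pl-keav-u-sov
1. f -> v, k -> g, p -> b, s -> z, t -> d / V _ V: fires at position(s) 8: plkeavuzov
2. e -> o, i -> u / B C0 _: no change
surface: plkeavuzov

cell VEL=fe, KEL=gu, SUR=un:
underlying: no-keav-u-km
1. f -> v, k -> g, p -> b, s -> z, t -> d / V _ V: fires at position(s) 3: nogeavukm
2. e -> o, i -> u / B C0 _: fires at position(s) 4: nogoavukm
surface: nogoavukm

cell VEL=mi, KEL=ib, SUR=un:
underlying: no-keav-di-sov
1. f -> v, k -> g, p -> b, s -> z, t -> d / V _ V: fires at position(s) 3, 9: nogeavdizov
2. e -> o, i -> u / B C0 _: fires at position(s) 4, 8: nogoavduzov
surface: nogoavduzov

cell VEL=ta, KEL=gu, SUR=zo:
underlying: if-keav-u-ed
1. f -> v, k -> g, p -> b, s -> z, t -> d / V _ V: no change
2. e -> o, i -> u / B C0 _: fires at position(s) 8: ifkeavuod
surface: ifkeavuod


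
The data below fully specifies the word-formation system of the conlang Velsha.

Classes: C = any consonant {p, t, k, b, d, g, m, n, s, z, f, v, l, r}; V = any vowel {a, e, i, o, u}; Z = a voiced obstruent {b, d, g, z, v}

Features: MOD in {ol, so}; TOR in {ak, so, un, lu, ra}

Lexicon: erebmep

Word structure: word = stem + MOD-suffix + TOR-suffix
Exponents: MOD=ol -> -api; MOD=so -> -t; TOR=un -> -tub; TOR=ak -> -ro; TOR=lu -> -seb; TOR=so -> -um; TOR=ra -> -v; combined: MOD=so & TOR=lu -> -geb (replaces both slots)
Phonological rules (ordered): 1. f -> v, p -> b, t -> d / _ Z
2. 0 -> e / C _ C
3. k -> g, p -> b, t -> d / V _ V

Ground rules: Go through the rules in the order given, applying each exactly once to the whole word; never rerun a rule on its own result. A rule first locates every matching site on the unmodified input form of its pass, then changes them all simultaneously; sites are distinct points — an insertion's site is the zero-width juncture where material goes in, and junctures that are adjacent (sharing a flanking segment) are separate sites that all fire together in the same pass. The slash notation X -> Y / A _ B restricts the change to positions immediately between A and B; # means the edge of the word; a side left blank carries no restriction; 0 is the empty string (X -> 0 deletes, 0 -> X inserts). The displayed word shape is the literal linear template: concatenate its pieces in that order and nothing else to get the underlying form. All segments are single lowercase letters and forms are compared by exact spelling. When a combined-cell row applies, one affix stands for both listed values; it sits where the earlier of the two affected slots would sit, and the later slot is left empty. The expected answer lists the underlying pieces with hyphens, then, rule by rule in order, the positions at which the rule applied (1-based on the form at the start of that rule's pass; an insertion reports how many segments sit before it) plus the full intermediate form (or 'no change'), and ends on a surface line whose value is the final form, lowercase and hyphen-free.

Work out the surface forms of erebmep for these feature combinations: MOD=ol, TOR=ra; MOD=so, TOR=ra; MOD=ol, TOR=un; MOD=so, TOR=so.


cell MOD=ol, TOR=ra:
underlying: erebmep-api-v
1. f -> v, p -> b, t -> d / _ Z: no change
2. 0 -> e / C _ C: inserts after position(s) 4: erebemepapiv
3. k -> g, p -> b, t -> d / V _ V: fires at position(s) 8, 10: erebemebabiv
surface: erebemebabiv

cell MOD=so, TOR=ra:
underlying: erebmep-t-v
1. f -> v, p -> b, t -> d / _ Z: fires at position(s) 8: erebmepdv
2. 0 -> e / C _ C: inserts after position(s) 4, 7, 8: erebemepedev
3. k -> g, p -> b, t -> d / V _ V: fires at position(s) 8: erebemebedev
surface: erebemebedev

cell MOD=ol, TOR=un:
underlying: erebmep-api-tub
1. f -> v, p -> b, t -> d / _ Z: no change
2. 0 -> e / C _ C: inserts after position(s) 4: erebemepapitub
3. k -> g, p -> b, t -> d / V _ V: fires at position(s) 8, 10, 12: erebemebabidub
surface: erebemebabidub

cell MOD=so, TOR=so:
underlying: erebmep-t-um
1. f -> v, p -> b, t -> d / _ Z: no change
2. 0 -> e / C _ C: inserts after position(s) 4, 7: erebemepetum
3. k -> g, p -> b, t -> d / V _ V: fires at position(s) 8, 10: erebemebedum
surface: erebemebedum


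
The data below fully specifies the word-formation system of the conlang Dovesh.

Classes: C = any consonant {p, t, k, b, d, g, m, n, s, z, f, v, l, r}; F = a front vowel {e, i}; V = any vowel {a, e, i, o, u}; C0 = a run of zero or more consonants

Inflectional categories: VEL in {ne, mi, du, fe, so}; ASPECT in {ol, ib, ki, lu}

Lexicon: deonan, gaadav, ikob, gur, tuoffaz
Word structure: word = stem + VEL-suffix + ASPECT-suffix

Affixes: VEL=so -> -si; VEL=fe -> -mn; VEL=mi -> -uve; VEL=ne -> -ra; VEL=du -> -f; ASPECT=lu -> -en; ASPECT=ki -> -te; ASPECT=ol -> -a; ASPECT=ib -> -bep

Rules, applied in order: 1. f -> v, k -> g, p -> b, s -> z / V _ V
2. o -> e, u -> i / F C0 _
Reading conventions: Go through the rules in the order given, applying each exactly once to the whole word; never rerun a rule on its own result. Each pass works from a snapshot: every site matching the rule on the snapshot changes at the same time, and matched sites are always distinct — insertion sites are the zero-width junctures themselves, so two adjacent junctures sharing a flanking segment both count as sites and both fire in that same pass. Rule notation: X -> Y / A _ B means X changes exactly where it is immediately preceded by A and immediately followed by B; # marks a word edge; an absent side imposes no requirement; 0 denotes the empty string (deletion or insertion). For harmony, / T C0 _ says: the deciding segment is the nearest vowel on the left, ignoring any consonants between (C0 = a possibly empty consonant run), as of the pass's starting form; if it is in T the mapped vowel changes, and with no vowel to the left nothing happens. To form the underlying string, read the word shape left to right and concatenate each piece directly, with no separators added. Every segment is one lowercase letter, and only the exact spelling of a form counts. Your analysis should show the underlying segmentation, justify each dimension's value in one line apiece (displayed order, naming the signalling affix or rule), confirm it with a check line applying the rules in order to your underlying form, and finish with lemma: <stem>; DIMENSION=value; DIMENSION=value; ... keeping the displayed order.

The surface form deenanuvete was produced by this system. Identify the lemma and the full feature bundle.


underlying: deonan-uve-te
VEL=mi - signalled by the affix -uve
ASPECT=ki - signalled by the affix -te
check: deonanuvete -> deonanuvete -> deenanuvete
lemma: deonan; VEL=mi; ASPECT=ki


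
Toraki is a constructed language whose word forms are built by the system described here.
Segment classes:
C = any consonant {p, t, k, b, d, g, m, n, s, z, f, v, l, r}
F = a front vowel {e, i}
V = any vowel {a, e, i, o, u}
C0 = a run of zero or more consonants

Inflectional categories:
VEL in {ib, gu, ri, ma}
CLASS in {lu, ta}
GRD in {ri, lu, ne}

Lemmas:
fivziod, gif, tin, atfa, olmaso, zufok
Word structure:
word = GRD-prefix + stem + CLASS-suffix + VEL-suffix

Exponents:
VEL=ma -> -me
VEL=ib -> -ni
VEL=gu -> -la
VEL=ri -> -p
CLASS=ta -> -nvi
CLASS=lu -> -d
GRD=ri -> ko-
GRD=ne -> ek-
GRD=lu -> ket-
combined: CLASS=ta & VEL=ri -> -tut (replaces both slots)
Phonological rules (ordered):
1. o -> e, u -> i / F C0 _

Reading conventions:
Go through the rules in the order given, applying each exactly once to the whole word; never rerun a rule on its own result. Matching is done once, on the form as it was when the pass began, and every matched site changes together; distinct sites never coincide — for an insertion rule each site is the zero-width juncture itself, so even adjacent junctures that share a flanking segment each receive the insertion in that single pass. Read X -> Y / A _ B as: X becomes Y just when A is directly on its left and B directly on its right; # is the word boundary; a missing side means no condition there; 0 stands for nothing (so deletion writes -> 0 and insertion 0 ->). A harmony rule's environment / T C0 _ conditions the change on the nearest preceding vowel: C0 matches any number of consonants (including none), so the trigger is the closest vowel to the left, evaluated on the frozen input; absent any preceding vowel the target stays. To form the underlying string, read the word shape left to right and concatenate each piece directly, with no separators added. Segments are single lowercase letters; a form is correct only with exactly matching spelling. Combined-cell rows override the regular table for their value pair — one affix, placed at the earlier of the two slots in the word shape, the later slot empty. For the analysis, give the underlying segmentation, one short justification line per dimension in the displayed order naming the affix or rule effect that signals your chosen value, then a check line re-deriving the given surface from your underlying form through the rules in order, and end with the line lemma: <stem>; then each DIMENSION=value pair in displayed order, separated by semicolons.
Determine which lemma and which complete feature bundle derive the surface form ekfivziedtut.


underlying: ek-fivziod-tut
VEL=ri - signalled by the combined affix row
CLASS=ta - signalled by the combined affix row
GRD=ne - signalled by the affix ek-
check: ekfivziodtut -> ekfivziedtut
lemma: fivziod; VEL=ri; CLASS=ta; GRD=ne


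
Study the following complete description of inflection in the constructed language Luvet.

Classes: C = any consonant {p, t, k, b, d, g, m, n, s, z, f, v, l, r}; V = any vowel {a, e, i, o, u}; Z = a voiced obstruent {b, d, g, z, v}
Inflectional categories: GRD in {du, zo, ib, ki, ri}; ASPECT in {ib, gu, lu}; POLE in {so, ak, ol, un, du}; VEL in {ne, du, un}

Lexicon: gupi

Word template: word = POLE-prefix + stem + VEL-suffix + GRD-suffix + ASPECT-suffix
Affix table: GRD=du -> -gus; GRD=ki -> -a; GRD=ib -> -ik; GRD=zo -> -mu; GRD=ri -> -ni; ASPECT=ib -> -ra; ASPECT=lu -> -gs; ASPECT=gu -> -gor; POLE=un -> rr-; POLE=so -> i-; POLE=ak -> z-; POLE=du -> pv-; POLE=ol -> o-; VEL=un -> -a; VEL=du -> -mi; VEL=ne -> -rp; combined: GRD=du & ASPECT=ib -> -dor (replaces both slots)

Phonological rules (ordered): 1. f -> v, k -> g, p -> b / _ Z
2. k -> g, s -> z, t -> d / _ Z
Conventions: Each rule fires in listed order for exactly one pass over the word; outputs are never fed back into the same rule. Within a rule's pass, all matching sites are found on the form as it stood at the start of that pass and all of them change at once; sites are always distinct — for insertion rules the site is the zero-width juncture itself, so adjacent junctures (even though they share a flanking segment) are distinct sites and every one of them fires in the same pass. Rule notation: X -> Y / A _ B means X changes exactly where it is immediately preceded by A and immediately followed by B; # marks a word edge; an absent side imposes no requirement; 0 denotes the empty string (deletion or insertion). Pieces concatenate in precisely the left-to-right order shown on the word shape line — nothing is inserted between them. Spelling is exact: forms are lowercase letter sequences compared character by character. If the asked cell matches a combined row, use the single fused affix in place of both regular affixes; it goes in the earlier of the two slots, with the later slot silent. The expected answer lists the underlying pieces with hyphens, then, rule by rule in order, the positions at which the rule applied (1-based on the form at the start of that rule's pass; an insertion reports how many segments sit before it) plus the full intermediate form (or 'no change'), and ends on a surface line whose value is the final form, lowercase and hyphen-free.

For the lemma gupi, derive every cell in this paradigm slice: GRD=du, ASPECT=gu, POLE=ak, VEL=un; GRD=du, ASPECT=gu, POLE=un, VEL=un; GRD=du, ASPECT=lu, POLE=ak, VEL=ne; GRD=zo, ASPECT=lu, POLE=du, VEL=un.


cell GRD=du, ASPECT=gu, POLE=ak, VEL=un:
underlying: z-gupi-a-gus-gor
1. f -> v, k -> g, p -> b / _ Z: no change
2. k -> g, s -> z, t -> d / _ Z: fires at position(s) 9: zgupiaguzgor
surface: zgupiaguzgor

cell GRD=du, ASPECT=gu, POLE=un, VEL=un:
underlying: rr-gupi-a-gus-gor
1. f -> v, k -> g, p -> b / _ Z: no change
2. k -> g, s -> z, t -> d / _ Z: fires at position(s) 10: rrgupiaguzgor
surface: rrgupiaguzgor

cell GRD=du, ASPECT=lu, POLE=ak, VEL=ne:
underlying: z-gupi-rp-gus-gs
1. f -> v, k -> g, p -> b / _ Z: fires at position(s) 7: zgupirbgusgs
2. k -> g, s -> z, t -> d / _ Z: fires at position(s) 10: zgupirbguzgs
surface: zgupirbguzgs

cell GRD=zo, ASPECT=lu, POLE=du, VEL=un:
underlying: pv-gupi-a-mu-gs
1. f -> v, k -> g, p -> b / _ Z: fires at position(s) 1: bvgupiamugs
2. k -> g, s -> z, t -> d / _ Z: no change
surface: bvgupiamugs


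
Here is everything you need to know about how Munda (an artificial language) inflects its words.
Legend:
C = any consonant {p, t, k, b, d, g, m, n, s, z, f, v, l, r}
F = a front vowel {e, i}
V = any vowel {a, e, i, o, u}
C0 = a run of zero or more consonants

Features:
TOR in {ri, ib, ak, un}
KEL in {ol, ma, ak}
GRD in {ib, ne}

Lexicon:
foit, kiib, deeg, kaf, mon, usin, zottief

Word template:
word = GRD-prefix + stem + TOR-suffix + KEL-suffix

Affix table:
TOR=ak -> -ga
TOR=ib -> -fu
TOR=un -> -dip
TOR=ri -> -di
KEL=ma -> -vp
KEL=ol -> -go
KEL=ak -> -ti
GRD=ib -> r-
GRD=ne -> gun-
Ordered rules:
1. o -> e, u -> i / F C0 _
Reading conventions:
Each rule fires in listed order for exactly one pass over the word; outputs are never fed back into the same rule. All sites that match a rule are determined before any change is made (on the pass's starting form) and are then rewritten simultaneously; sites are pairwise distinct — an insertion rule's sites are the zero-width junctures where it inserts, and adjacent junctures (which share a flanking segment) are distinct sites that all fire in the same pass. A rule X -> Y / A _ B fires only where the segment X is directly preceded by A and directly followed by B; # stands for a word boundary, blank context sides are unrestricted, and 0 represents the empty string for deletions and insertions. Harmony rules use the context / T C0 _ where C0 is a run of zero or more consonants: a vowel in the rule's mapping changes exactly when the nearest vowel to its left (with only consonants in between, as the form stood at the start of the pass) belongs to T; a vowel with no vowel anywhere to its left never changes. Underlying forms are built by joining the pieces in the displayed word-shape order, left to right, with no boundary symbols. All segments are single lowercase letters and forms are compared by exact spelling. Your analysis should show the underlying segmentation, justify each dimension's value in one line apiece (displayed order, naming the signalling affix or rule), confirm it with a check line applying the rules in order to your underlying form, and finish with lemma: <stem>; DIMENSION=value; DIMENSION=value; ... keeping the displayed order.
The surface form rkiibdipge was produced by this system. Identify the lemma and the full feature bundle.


underlying: r-kiib-dip-go
TOR=un - signalled by the affix -dip
KEL=ol - signalled by the affix -go
GRD=ib - signalled by the affix r-
check: rkiibdipgo -> rkiibdipge
lemma: kiib; TOR=un; KEL=ol; GRD=ib


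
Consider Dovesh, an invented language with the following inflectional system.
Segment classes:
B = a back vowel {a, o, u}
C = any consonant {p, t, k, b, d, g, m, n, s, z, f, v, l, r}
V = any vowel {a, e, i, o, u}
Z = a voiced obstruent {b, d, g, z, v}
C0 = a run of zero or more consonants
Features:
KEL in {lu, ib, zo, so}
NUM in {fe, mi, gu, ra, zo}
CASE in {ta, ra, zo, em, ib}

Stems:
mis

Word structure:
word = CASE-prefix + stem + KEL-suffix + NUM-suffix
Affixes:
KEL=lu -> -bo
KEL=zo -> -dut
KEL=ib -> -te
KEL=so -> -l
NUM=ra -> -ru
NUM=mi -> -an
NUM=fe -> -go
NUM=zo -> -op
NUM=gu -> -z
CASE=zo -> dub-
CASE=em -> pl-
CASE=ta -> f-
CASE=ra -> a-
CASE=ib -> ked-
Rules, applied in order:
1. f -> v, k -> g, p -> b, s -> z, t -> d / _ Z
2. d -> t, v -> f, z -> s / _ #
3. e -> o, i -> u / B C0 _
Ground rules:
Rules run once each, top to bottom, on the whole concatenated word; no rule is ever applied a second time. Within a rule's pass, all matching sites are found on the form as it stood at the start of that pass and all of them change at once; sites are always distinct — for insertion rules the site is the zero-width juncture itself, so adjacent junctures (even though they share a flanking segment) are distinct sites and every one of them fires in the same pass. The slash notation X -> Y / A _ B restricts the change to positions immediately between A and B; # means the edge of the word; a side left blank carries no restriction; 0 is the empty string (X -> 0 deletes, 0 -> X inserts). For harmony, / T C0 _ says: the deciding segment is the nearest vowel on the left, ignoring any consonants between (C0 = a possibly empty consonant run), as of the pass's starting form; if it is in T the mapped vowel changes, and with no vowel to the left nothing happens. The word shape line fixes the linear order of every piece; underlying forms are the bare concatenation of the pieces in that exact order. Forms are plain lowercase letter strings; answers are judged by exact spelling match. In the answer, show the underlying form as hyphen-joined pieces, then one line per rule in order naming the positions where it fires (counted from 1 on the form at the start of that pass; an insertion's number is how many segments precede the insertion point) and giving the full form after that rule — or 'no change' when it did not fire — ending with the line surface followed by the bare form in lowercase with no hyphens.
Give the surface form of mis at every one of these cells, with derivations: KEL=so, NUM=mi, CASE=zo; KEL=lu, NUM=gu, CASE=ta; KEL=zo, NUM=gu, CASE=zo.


cell KEL=so, NUM=mi, CASE=zo:
underlying: dub-mis-l-an
1. f -> v, k -> g, p -> b, s -> z, t -> d / _ Z: no change
2. d -> t, v -> f, z -> s / _ #: no change
3. e -> o, i -> u / B C0 _: fires at position(s) 5: dubmuslan
surface: dubmuslan

cell KEL=lu, NUM=gu, CASE=ta:
underlying: f-mis-bo-z
1. f -> v, k -> g, p -> b, s -> z, t -> d / _ Z: fires at position(s) 4: fmizboz
2. d -> t, v -> f, z -> s / _ #: fires at position(s) 7: fmizbos
3. e -> o, i -> u / B C0 _: no change
surface: fmizbos

cell KEL=zo, NUM=gu, CASE=zo:
underlying: dub-mis-dut-z
1. f -> v, k -> g, p -> b, s -> z, t -> d / _ Z: fires at position(s) 6, 9: dubmizdudz
2. d -> t, v -> f, z -> s / _ #: fires at position(s) 10: dubmizduds
3. e -> o, i -> u / B C0 _: fires at position(s) 5: dubmuzduds
surface: dubmuzduds
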